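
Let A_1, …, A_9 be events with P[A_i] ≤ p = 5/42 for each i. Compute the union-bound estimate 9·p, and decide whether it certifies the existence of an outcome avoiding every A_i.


Union bound: P[∪_{i=1}^{9} A_i] ≤ Σ_i P[A_i] ≤ 9·p = 9·(5/42) = 15/14.
Numerically: 15/14 ≈ 1.071.
Is 15/14 < 1? NO.
Since the bound 15/14 is ≥ 1, the union bound is uninformative here; it does NOT by itself certify existence.

9·p = 15/14 ≈ 1.071; existence NOT certified by the union bound.


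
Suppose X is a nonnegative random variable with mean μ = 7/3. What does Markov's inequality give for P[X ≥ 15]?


μ = E[X] = 7/3, a = 15.
Markov: P[X ≥ 15] ≤ μ/a = (7/3)/15 = 7/45.
Numerically: ≈ 0.1556.
(Since a = 15 > μ = 2.3333, the bound 7/45 is < 1 and informative.)

P[X ≥ 15] ≤ 7/45 ≈ 0.1556.


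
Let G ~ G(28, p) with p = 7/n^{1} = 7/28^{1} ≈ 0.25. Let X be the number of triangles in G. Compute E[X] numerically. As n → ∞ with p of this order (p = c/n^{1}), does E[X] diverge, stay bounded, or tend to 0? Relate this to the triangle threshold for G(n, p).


Number of potential triangles: C(28, 3) = 3276.
Each occurs with probability p³ ≈ (0.25)³ ≈ 1.56250e-02.
By linearity: E[X] = C(28, 3)·p³ ≈ 3276 · 1.56250e-02 ≈ 51.188.
Here α = 1, so p = 7/n is exactly at the triangle threshold p ~ 1/n. Asymptotically E[X] → c³/6 = 7³/6 = 343/6 ≈ 57.167, a bounded constant. In this regime the triangle count is asymptotically Poisson(c³/6).

E[X] ≈ 51.188; in regime p = Θ(1/n^{1}) E[X] stays bounded (at the triangle threshold p ~ 1/n).


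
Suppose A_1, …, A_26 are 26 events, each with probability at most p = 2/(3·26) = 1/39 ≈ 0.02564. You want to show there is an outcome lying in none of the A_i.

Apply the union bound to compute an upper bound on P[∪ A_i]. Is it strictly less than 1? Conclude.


Union bound: P[∪_{i=1}^{26} A_i] ≤ Σ_i P[A_i] ≤ 26·p = 26·(1/39) = 2/3.
Numerically: 2/3 ≈ 0.66667.
Is 2/3 < 1? YES.
Since P[∪ A_i] ≤ 2/3 < 1, the complement has P[∩ A_i^c] ≥ 1 − 2/3 = 1/3 > 0, so some outcome avoids every A_i.

26·p = 2/3 ≈ 0.66667; existence CERTIFIED by the union bound.


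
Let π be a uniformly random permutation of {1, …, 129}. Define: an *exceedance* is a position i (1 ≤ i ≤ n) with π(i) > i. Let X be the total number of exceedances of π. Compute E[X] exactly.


Write X = Σ_{i=1}^{129} X_i, where X_i = 1_{π(i) > i}.
For each fixed i, π(i) is uniform over {1, …, 129} (marginal of a uniform permutation), so P[π(i) > i] = (n − i)/n. Summing: Σ_{i=1}^{129} (n − i)/n = (0 + 1 + … + 128)/129 = 129(129 − 1)/(2·129) = (129 − 1)/2.
Hence E[X] = Σ_{i=1}^{129} (129 − i)/129 = 64 ≈ 64.000.

E[X] = 64 = 64.000.


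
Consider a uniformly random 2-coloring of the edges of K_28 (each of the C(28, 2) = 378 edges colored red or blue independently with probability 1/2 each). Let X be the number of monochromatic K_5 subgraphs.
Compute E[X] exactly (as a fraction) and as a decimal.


Let X = Σ_S X_S over the C(28, 5) = 98280 subsets S of size 5, where X_S = 1 if the K_5 on S is monochromatic.
For a fixed S, the K_5 on S has C(5, 2) = 10 edges. P[all 10 edges red] = (1/2)^10, and likewise for blue, so P[monochromatic] = 2·(1/2)^10 = 2^{1 − 10} = 1/512.
Summing: E[X] = C(28, 5) · 2^{1 − 10} = 98280 · 1/512 = 12285/64.
Numerically: E[X] ≈ 191.9531.

E[X] = C(28,5)·2^(1−C(5,2)) = 12285/64 ≈ 191.9531.


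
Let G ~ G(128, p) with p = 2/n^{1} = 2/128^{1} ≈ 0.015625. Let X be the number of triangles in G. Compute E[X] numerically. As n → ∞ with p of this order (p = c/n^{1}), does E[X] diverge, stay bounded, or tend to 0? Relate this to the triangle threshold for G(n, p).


Number of potential triangles: C(128, 3) = 341376.
Each occurs with probability p³ ≈ (0.015625)³ ≈ 3.8146973e-06.
By linearity: E[X] = C(128, 3)·p³ ≈ 341376 · 3.8146973e-06 ≈ 1.30225.
Here α = 1, so p = 2/n is exactly at the triangle threshold p ~ 1/n. Asymptotically E[X] → c³/6 = 2³/6 = 4/3 ≈ 1.33333, a bounded constant. In this regime the triangle count is asymptotically Poisson(c³/6).

E[X] ≈ 1.30225; in regime p = Θ(1/n^{1}) E[X] stays bounded (at the triangle threshold p ~ 1/n).


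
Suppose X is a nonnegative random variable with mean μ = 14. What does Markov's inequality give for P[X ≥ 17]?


μ = E[X] = 14, a = 17.
Markov: P[X ≥ 17] ≤ μ/a = (14)/17 = 14/17.
Numerically: ≈ 0.8235.
(Since a = 17 > μ = 14.0000, the bound 14/17 is < 1 and informative.)

P[X ≥ 17] ≤ 14/17 ≈ 0.8235.


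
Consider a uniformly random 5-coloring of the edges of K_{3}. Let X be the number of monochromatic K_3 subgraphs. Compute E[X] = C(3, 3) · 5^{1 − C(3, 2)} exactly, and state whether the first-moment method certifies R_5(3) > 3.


E[X] = C(3, 3) · 5^{1 − 3} = 1 · 5^{−2} = 1/25.
As a reduced fraction: E[X] = 1/25 ≈ 0.040000.
Is E[X] < 1? YES.
Since E[X] < 1, there exists a 5-coloring of K_{3} with no monochromatic K_3; hence R_5(3) > 3.

E[X] = 1/25 ≈ 0.040000; E[X] < 1, so R_5(3) > 3.


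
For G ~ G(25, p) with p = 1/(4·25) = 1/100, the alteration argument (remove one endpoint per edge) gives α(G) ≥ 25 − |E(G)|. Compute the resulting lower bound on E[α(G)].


E[|E(G)|] = C(25, 2)·p = 300 · (1/100) = 3.
E[α(G)] ≥ n − E[|E(G)|] = 25 − 3 = 22.
Numerically: ≈ 22.000.
(This is only a lower bound; the true E[α(G)] may be larger.)

E[α(G)] ≥ 22 ≈ 22.000.


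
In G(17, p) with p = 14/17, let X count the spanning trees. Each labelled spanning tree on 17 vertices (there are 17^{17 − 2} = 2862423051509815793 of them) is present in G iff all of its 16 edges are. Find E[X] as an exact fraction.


K_17 has 17^{17 − 2} = 2862423051509815793 labelled spanning trees.
For each such spanning tree H, let X_H = 1 if all 16 edges of H are present in G. Then P[X_H = 1] = p^{16} = (14/17)^{16} = 2177953337809371136/48661191875666868481.
Summing the indicators: E[X] = Σ_H E[X_H] = 2862423051509815793 · p^{16} = 2862423051509815793 · 2177953337809371136/48661191875666868481 = 2177953337809371136/17.
Numerically: E[X] ≈ 1.281e+17.

E[X] = 2862423051509815793 · (14/17)^{16} = 2177953337809371136/17 ≈ 1.281e+17.


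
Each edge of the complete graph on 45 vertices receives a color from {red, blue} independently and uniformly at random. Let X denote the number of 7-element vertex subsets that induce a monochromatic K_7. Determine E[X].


Let X = Σ_S X_S over the C(45, 7) = 45379620 subsets S of size 7, where X_S = 1 if the K_7 on S is monochromatic.
For a fixed S, the K_7 on S has C(7, 2) = 21 edges. P[all 21 edges red] = (1/2)^21, and likewise for blue, so P[monochromatic] = 2·(1/2)^21 = 2^{1 − 21} = 1/1048576.
By linearity of expectation: E[X] = C(45, 7) · 2^{1 − 21} = 45379620 · 1/1048576 = 11344905/262144.
Numerically: E[X] ≈ 43.2774.

E[X] = C(45,7)·2^(1−C(7,2)) = 11344905/262144 ≈ 43.2774.


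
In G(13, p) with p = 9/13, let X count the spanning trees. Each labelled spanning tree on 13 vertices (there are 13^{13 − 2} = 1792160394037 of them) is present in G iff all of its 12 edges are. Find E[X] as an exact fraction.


K_13 has 13^{13 − 2} = 1792160394037 labelled spanning trees.
For each such spanning tree H, let X_H = 1 if all 12 edges of H are present in G. Then P[X_H = 1] = p^{12} = (9/13)^{12} = 282429536481/23298085122481.
By linearity of expectation: E[X] = Σ_H E[X_H] = 1792160394037 · p^{12} = 1792160394037 · 282429536481/23298085122481 = 282429536481/13.
Numerically: E[X] ≈ 2.17253e+10.

E[X] = 1792160394037 · (9/13)^{12} = 282429536481/13 ≈ 2.17253e+10.


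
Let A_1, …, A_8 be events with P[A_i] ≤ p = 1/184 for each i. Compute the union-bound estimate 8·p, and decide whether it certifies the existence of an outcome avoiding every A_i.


Union bound: P[∪_{i=1}^{8} A_i] ≤ Σ_i P[A_i] ≤ 8·p = 8·(1/184) = 1/23.
Numerically: 1/23 ≈ 0.04348.
Is 1/23 < 1? YES.
Since P[∪ A_i] ≤ 1/23 < 1, the complement has P[∩ A_i^c] ≥ 1 − 1/23 = 22/23 > 0, so some outcome avoids every A_i.

8·p = 1/23 ≈ 0.04348; existence CERTIFIED by the union bound.


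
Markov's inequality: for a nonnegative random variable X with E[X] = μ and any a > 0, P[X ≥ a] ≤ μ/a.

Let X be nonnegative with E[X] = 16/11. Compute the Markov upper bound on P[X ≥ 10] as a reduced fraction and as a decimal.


μ = E[X] = 16/11, a = 10.
Markov: P[X ≥ 10] ≤ μ/a = (16/11)/10 = 8/55.
Numerically: ≈ 0.14545.
(Since a = 10 > μ = 1.45455, the bound 8/55 is < 1 and informative.)

P[X ≥ 10] ≤ 8/55 ≈ 0.14545.


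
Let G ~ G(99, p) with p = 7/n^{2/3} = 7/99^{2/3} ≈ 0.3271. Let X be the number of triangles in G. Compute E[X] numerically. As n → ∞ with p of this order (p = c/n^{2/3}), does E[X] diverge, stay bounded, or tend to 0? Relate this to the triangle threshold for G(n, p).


Number of potential triangles: C(99, 3) = 156849.
Each occurs with probability p³ ≈ (0.3271)³ ≈ 3.4996429e-02.
By linearity: E[X] = C(99, 3)·p³ ≈ 156849 · 3.4996429e-02 ≈ 5489.15488.
Since α = 2/3 < 1, p = c/n^{2/3} ≫ 1/n is above the triangle threshold p ~ 1/n. Asymptotically E[X] ~ (c³/6)·n^{3(1−α)} = (7³/6)·n^{1} → ∞; triangles are abundant w.h.p.

E[X] ≈ 5489.15488; in regime p = Θ(1/n^{2/3}) E[X] diverges (above the triangle threshold p ~ 1/n).


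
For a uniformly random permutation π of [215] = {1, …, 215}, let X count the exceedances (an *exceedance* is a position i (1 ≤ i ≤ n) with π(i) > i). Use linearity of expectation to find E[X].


Write X = Σ_{i=1}^{215} X_i, where X_i = 1_{π(i) > i}.
For each fixed i, π(i) is uniform over {1, …, 215} (marginal of a uniform permutation), so P[π(i) > i] = (n − i)/n. Summing: Σ_{i=1}^{215} (n − i)/n = (0 + 1 + … + 214)/215 = 215(215 − 1)/(2·215) = (215 − 1)/2.
Hence E[X] = Σ_{i=1}^{215} (215 − i)/215 = 107 ≈ 107.000000.

E[X] = 107 = 107.000000.


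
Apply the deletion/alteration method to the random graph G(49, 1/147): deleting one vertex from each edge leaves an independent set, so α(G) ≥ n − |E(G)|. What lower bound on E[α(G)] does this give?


E[|E(G)|] = C(49, 2)·p = 1176 · (1/147) = 8.
E[α(G)] ≥ n − E[|E(G)|] = 49 − 8 = 41.
Numerically: ≈ 41.0000.
(This is only a lower bound; the true E[α(G)] may be larger.)

E[α(G)] ≥ 41 ≈ 41.0000.


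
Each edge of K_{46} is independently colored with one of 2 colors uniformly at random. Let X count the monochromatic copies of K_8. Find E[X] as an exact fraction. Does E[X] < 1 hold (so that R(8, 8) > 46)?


E[X] = C(46, 8) · 2^{1 − 28} = 260932815 · 2^{−27} = 260932815/134217728.
As a reduced fraction: E[X] = 260932815/134217728 ≈ 1.944.
Is E[X] < 1? NO.
Since E[X] ≥ 1, the first-moment bound is inconclusive at n = 46; it does NOT by itself certify R(8, 8) > 46.

E[X] = 260932815/134217728 ≈ 1.944; E[X] ≥ 1; first-moment method inconclusive here.


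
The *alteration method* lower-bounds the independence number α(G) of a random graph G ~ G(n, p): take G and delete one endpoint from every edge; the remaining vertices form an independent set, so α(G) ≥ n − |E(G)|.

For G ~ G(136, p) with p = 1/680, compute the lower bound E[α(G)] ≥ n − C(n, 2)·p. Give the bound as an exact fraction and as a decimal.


E[|E(G)|] = C(136, 2)·p = 9180 · (1/680) = 27/2.
E[α(G)] ≥ n − E[|E(G)|] = 136 − 27/2 = 245/2.
Numerically: ≈ 122.500000.
(This is only a lower bound; the true E[α(G)] may be larger.)

E[α(G)] ≥ 245/2 ≈ 122.500000.


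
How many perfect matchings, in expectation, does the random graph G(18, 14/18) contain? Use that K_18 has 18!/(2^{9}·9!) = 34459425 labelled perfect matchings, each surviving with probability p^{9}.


K_18 has 18!/(2^{9}·9!) = 34459425 labelled perfect matchings.
For each such perfect matching H, let X_H = 1 if all 9 edges of H are present in G. Then P[X_H = 1] = p^{9} = (7/9)^{9} = 40353607/387420489.
Summing the indicators: E[X] = Σ_H E[X_H] = 34459425 · p^{9} = 34459425 · 40353607/387420489 = 17167433257975/4782969.
Numerically: E[X] ≈ 3.589e+06.

E[X] = 34459425 · (7/9)^{9} = 17167433257975/4782969 ≈ 3.589e+06.


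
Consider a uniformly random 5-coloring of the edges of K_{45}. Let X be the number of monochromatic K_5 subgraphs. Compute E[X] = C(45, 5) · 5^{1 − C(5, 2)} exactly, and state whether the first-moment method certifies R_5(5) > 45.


E[X] = C(45, 5) · 5^{1 − 10} = 1221759 · 5^{−9} = 1221759/1953125.
As a reduced fraction: E[X] = 1221759/1953125 ≈ 0.6255406.
Is E[X] < 1? YES.
Since E[X] < 1, there exists a 5-coloring of K_{45} with no monochromatic K_5; hence R_5(5) > 45.

E[X] = 1221759/1953125 ≈ 0.6255406; E[X] < 1, so R_5(5) > 45.


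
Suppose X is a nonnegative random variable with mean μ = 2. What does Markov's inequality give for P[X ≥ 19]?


μ = E[X] = 2, a = 19.
Markov: P[X ≥ 19] ≤ μ/a = (2)/19 = 2/19.
Numerically: ≈ 0.105263.
(Since a = 19 > μ = 2.000000, the bound 2/19 is < 1 and informative.)

P[X ≥ 19] ≤ 2/19 ≈ 0.105263.


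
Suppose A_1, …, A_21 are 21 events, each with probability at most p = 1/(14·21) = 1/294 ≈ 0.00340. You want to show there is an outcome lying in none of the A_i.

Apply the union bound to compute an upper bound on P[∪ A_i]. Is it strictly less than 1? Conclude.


Union bound: P[∪_{i=1}^{21} A_i] ≤ Σ_i P[A_i] ≤ 21·p = 21·(1/294) = 1/14.
Numerically: 1/14 ≈ 0.07143.
Is 1/14 < 1? YES.
Since P[∪ A_i] ≤ 1/14 < 1, the complement has P[∩ A_i^c] ≥ 1 − 1/14 = 13/14 > 0, so some outcome avoids every A_i.

21·p = 1/14 ≈ 0.07143; existence CERTIFIED by the union bound.


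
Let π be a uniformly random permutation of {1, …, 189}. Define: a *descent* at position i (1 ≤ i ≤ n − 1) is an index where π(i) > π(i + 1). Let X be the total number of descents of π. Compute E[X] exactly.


Write X = Σ X_I over i = 1, …, 188, with X_I the indicator of one descent.
There are 188 indicators.
For each fixed i, the pair (π(i), π(i+1)) is a uniformly random ordered pair of distinct values from {1, …, 189}; by symmetry P[π(i) > π(i+1)] = 1/2.
By linearity: E[X] = 188 · (1/2) = (189 − 1) · (1/2) = 94 ≈ 94.000.

E[X] = 94 = 94.000.


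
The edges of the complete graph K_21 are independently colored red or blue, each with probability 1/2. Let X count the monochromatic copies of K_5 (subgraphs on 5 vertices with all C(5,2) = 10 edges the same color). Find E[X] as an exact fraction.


Let X = Σ_S X_S over the C(21, 5) = 20349 subsets S of size 5, where X_S = 1 if the K_5 on S is monochromatic.
For a fixed S, the K_5 on S has C(5, 2) = 10 edges. P[all 10 edges red] = (1/2)^10, and likewise for blue, so P[monochromatic] = 2·(1/2)^10 = 2^{1 − 10} = 1/512.
By linearity: E[X] = C(21, 5) · 2^{1 − 10} = 20349 · 1/512 = 20349/512.
Numerically: E[X] ≈ 39.74414.

E[X] = C(21,5)·2^(1−C(5,2)) = 20349/512 ≈ 39.74414.


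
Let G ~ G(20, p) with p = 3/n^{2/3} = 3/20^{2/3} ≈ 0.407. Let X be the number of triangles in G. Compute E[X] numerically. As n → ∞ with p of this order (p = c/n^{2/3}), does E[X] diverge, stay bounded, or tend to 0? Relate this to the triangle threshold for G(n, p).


Number of potential triangles: C(20, 3) = 1140.
Each occurs with probability p³ ≈ (0.407)³ ≈ 6.75000e-02.
By linearity: E[X] = C(20, 3)·p³ ≈ 1140 · 6.75000e-02 ≈ 76.950.
Since α = 2/3 < 1, p = c/n^{2/3} ≫ 1/n is above the triangle threshold p ~ 1/n. Asymptotically E[X] ~ (c³/6)·n^{3(1−α)} = (3³/6)·n^{1} → ∞; triangles are abundant w.h.p.

E[X] ≈ 76.950; in regime p = Θ(1/n^{2/3}) E[X] diverges (above the triangle threshold p ~ 1/n).


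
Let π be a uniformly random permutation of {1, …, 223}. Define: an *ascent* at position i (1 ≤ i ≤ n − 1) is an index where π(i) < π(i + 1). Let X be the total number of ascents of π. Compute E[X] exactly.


Write X = Σ X_I over i = 1, …, 222, with X_I the indicator of one ascent.
There are 222 indicators.
For each fixed i, the pair (π(i), π(i+1)) is a uniformly random ordered pair of distinct values from {1, …, 223}; by symmetry P[π(i) < π(i+1)] = 1/2.
By linearity: E[X] = 222 · (1/2) = (223 − 1) · (1/2) = 111 ≈ 111.000.

E[X] = 111 = 111.000.


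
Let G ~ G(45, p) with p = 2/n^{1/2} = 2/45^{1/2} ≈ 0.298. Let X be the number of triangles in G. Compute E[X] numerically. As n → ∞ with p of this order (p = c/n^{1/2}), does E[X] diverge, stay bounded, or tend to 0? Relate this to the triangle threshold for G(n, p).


Number of potential triangles: C(45, 3) = 14190.
Each occurs with probability p³ ≈ (0.298)³ ≈ 2.65015e-02.
By linearity: E[X] = C(45, 3)·p³ ≈ 14190 · 2.65015e-02 ≈ 376.057.
Since α = 1/2 < 1, p = c/n^{1/2} ≫ 1/n is above the triangle threshold p ~ 1/n. Asymptotically E[X] ~ (c³/6)·n^{3(1−α)} = (2³/6)·n^{1.5} → ∞; triangles are abundant w.h.p.

E[X] ≈ 376.057; in regime p = Θ(1/n^{1/2}) E[X] diverges (above the triangle threshold p ~ 1/n).


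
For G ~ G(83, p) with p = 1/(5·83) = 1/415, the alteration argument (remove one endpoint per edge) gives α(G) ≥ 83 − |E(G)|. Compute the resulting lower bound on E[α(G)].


E[|E(G)|] = C(83, 2)·p = 3403 · (1/415) = 41/5.
E[α(G)] ≥ n − E[|E(G)|] = 83 − 41/5 = 374/5.
Numerically: ≈ 74.800000.
(This is only a lower bound; the true E[α(G)] may be larger.)

E[α(G)] ≥ 374/5 ≈ 74.800000.


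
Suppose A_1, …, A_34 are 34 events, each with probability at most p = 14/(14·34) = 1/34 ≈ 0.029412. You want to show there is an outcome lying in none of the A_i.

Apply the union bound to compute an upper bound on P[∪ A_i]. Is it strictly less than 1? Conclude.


Union bound: P[∪_{i=1}^{34} A_i] ≤ Σ_i P[A_i] ≤ 34·p = 34·(1/34) = 1.
Numerically: 1 ≈ 1.000000.
Is 1 < 1? NO.
Since the bound 1 is ≥ 1, the union bound is uninformative here; it does NOT by itself certify existence.

34·p = 1 ≈ 1.000000; existence NOT certified by the union bound.


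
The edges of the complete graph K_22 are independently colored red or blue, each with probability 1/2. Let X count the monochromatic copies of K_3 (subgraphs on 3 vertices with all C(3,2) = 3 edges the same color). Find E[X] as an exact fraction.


Let X = Σ_S X_S over the C(22, 3) = 1540 subsets S of size 3, where X_S = 1 if the K_3 on S is monochromatic.
For a fixed S, the K_3 on S has C(3, 2) = 3 edges. P[all 3 edges red] = (1/2)^3, and likewise for blue, so P[monochromatic] = 2·(1/2)^3 = 2^{1 − 3} = 1/4.
By linearity of expectation: E[X] = C(22, 3) · 2^{1 − 3} = 1540 · 1/4 = 385.
Numerically: E[X] ≈ 385.000.

E[X] = C(22,3)·2^(1−C(3,2)) = 385 ≈ 385.000.


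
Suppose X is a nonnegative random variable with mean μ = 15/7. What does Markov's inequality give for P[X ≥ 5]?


μ = E[X] = 15/7, a = 5.
Markov: P[X ≥ 5] ≤ μ/a = (15/7)/5 = 3/7.
Numerically: ≈ 0.429.
(Since a = 5 > μ = 2.143, the bound 3/7 is < 1 and informative.)

P[X ≥ 5] ≤ 3/7 ≈ 0.429.


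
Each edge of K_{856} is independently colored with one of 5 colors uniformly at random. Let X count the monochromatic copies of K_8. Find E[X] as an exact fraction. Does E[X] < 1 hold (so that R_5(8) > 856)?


E[X] = C(856, 8) · 5^{1 − 28} = 6918660634157180775 · 5^{−27} = 6918660634157180775/7450580596923828125.
As a reduced fraction: E[X] = 276746425366287231/298023223876953125 ≈ 0.92861.
Is E[X] < 1? YES.
Since E[X] < 1, there exists a 5-coloring of K_{856} with no monochromatic K_8; hence R_5(8) > 856.

E[X] = 276746425366287231/298023223876953125 ≈ 0.92861; E[X] < 1, so R_5(8) > 856.


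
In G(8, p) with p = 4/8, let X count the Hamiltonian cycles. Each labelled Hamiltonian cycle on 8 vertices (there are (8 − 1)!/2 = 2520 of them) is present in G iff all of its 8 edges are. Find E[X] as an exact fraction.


K_8 has (8 − 1)!/2 = 2520 labelled Hamiltonian cycles.
For each such Hamiltonian cycle H, let X_H = 1 if all 8 edges of H are present in G. Then P[X_H = 1] = p^{8} = (1/2)^{8} = 1/256.
Summing the indicators: E[X] = Σ_H E[X_H] = 2520 · p^{8} = 2520 · 1/256 = 315/32.
Numerically: E[X] ≈ 9.84.

E[X] = 2520 · (1/2)^{8} = 315/32 ≈ 9.84.


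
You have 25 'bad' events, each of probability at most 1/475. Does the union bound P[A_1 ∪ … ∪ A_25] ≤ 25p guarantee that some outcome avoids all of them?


Union bound: P[∪_{i=1}^{25} A_i] ≤ Σ_i P[A_i] ≤ 25·p = 25·(1/475) = 1/19.
Numerically: 1/19 ≈ 0.05263.
Is 1/19 < 1? YES.
Since P[∪ A_i] ≤ 1/19 < 1, the complement has P[∩ A_i^c] ≥ 1 − 1/19 = 18/19 > 0, so some outcome avoids every A_i.

25·p = 1/19 ≈ 0.05263; existence CERTIFIED by the union bound.


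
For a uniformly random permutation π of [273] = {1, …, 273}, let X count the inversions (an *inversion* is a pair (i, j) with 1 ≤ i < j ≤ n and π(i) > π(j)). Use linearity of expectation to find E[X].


Write X = Σ X_I over the C(273, 2) = 37128 pairs i < j, with X_I the indicator of one inversion.
There are 37128 indicators.
For each fixed pair i < j, the values π(i) and π(j) are two distinct elements of {1, …, 273} in uniformly random order; by symmetry P[π(i) > π(j)] = 1/2.
By linearity: E[X] = 37128 · (1/2) = C(273, 2) · (1/2) = 37128/2 = 18564 ≈ 18564.000000.

E[X] = 18564 = 18564.000000.


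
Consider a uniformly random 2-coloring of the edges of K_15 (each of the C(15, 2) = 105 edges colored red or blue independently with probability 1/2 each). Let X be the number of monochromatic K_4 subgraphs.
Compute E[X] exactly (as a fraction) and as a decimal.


Let X = Σ_S X_S over the C(15, 4) = 1365 subsets S of size 4, where X_S = 1 if the K_4 on S is monochromatic.
For a fixed S, the K_4 on S has C(4, 2) = 6 edges. P[all 6 edges red] = (1/2)^6, and likewise for blue, so P[monochromatic] = 2·(1/2)^6 = 2^{1 − 6} = 1/32.
By linearity of expectation: E[X] = C(15, 4) · 2^{1 − 6} = 1365 · 1/32 = 1365/32.
Numerically: E[X] ≈ 42.65625.

E[X] = C(15,4)·2^(1−C(4,2)) = 1365/32 ≈ 42.65625.


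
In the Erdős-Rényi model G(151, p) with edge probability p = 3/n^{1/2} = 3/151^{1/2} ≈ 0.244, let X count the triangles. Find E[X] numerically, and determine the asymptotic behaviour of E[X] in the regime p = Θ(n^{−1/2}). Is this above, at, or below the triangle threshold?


Number of potential triangles: C(151, 3) = 562475.
Each occurs with probability p³ ≈ (0.244)³ ≈ 1.45512e-02.
By linearity: E[X] = C(151, 3)·p³ ≈ 562475 · 1.45512e-02 ≈ 8184.677.
Since α = 1/2 < 1, p = c/n^{1/2} ≫ 1/n is above the triangle threshold p ~ 1/n. Asymptotically E[X] ~ (c³/6)·n^{3(1−α)} = (3³/6)·n^{1.5} → ∞; triangles are abundant w.h.p.

E[X] ≈ 8184.677; in regime p = Θ(1/n^{1/2}) E[X] diverges (above the triangle threshold p ~ 1/n).


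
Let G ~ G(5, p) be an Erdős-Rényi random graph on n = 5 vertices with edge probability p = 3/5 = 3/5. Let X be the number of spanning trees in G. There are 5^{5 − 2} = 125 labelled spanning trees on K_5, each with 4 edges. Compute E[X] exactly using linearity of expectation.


K_5 has 5^{5 − 2} = 125 labelled spanning trees.
For each such spanning tree H, let X_H = 1 if all 4 edges of H are present in G. Then P[X_H = 1] = p^{4} = (3/5)^{4} = 81/625.
Summing the indicators: E[X] = Σ_H E[X_H] = 125 · p^{4} = 125 · 81/625 = 81/5.
Numerically: E[X] ≈ 16.2.

E[X] = 125 · (3/5)^{4} = 81/5 ≈ 16.2.


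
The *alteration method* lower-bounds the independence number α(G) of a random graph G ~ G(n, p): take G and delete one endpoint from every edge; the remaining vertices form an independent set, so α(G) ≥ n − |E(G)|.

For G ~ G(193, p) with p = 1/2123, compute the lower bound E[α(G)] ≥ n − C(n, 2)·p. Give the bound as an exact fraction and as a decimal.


E[|E(G)|] = C(193, 2)·p = 18528 · (1/2123) = 96/11.
E[α(G)] ≥ n − E[|E(G)|] = 193 − 96/11 = 2027/11.
Numerically: ≈ 184.2727.
(This is only a lower bound; the true E[α(G)] may be larger.)

E[α(G)] ≥ 2027/11 ≈ 184.2727.


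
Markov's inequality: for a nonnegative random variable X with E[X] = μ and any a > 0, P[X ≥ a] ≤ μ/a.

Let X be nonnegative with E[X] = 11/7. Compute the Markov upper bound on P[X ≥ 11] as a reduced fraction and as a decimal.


μ = E[X] = 11/7, a = 11.
Markov: P[X ≥ 11] ≤ μ/a = (11/7)/11 = 1/7.
Numerically: ≈ 0.143.
(Since a = 11 > μ = 1.571, the bound 1/7 is < 1 and informative.)

P[X ≥ 11] ≤ 1/7 ≈ 0.143.


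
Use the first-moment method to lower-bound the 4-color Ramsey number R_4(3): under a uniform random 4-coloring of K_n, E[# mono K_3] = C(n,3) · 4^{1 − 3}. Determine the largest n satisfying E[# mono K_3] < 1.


We need C(n, 3) · 4^{1 − 3} < 1, i.e. C(n, 3) < 4^{3 − 1} = 16.
Check values of n near the boundary:
  n = 3: C(3, 3) = 1; 1 < 16? YES
  n = 4: C(4, 3) = 4; 4 < 16? YES
  n = 5: C(5, 3) = 10; 10 < 16? YES
  n = 6: C(6, 3) = 20; 20 < 16? NO
  n = 7: C(7, 3) = 35; 35 < 16? NO
  n = 8: C(8, 3) = 56; 56 < 16? NO
The largest n with C(n, 3) < 16 is n = 5 (where E[X] = 5/8 ≈ 0.625000). Hence R_4(3) > 5, i.e. R_4(3) ≥ 6.

Largest n = 5; hence R_4(3) > 5.


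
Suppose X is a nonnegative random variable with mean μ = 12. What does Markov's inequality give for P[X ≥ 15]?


μ = E[X] = 12, a = 15.
Markov: P[X ≥ 15] ≤ μ/a = (12)/15 = 4/5.
Numerically: ≈ 0.800.
(Since a = 15 > μ = 12.000, the bound 4/5 is < 1 and informative.)

P[X ≥ 15] ≤ 4/5 ≈ 0.800.


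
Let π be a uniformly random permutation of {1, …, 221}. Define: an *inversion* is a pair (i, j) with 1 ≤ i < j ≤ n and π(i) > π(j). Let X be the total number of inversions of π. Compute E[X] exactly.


Write X = Σ X_I over the C(221, 2) = 24310 pairs i < j, with X_I the indicator of one inversion.
There are 24310 indicators.
For each fixed pair i < j, the values π(i) and π(j) are two distinct elements of {1, …, 221} in uniformly random order; by symmetry P[π(i) > π(j)] = 1/2.
By linearity: E[X] = 24310 · (1/2) = C(221, 2) · (1/2) = 24310/2 = 12155 ≈ 12155.000.

E[X] = 12155 = 12155.000.


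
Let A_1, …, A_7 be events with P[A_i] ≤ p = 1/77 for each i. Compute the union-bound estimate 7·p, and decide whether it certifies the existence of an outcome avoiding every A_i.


Union bound: P[∪_{i=1}^{7} A_i] ≤ Σ_i P[A_i] ≤ 7·p = 7·(1/77) = 1/11.
Numerically: 1/11 ≈ 0.091.
Is 1/11 < 1? YES.
Since P[∪ A_i] ≤ 1/11 < 1, the complement has P[∩ A_i^c] ≥ 1 − 1/11 = 10/11 > 0, so some outcome avoids every A_i.

7·p = 1/11 ≈ 0.091; existence CERTIFIED by the union bound.


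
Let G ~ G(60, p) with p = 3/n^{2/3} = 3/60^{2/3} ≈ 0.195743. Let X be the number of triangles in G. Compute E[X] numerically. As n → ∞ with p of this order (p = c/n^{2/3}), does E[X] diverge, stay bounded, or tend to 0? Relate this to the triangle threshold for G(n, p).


Number of potential triangles: C(60, 3) = 34220.
Each occurs with probability p³ ≈ (0.195743)³ ≈ 7.50000000e-03.
By linearity: E[X] = C(60, 3)·p³ ≈ 34220 · 7.50000000e-03 ≈ 256.650000.
Since α = 2/3 < 1, p = c/n^{2/3} ≫ 1/n is above the triangle threshold p ~ 1/n. Asymptotically E[X] ~ (c³/6)·n^{3(1−α)} = (3³/6)·n^{1} → ∞; triangles are abundant w.h.p.

E[X] ≈ 256.650000; in regime p = Θ(1/n^{2/3}) E[X] diverges (above the triangle threshold p ~ 1/n).


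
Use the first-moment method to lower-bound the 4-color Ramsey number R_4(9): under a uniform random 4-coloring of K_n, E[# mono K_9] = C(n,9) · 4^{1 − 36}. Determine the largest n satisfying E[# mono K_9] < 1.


We need C(n, 9) · 4^{1 − 36} < 1, i.e. C(n, 9) < 4^{36 − 1} = 1180591620717411303424.
Check values of n near the boundary:
  n = 913: C(913, 9) = 1167605542753639808390; 1167605542753639808390 < 1180591620717411303424? YES
  n = 914: C(914, 9) = 1179217089587653905932; 1179217089587653905932 < 1180591620717411303424? YES
  n = 915: C(915, 9) = 1190931166636537885130; 1190931166636537885130 < 1180591620717411303424? NO
  n = 916: C(916, 9) = 1202748565202942340440; 1202748565202942340440 < 1180591620717411303424? NO
  n = 917: C(917, 9) = 1214670081818390006810; 1214670081818390006810 < 1180591620717411303424? NO
The largest n with C(n, 9) < 1180591620717411303424 is n = 914 (where E[X] = 294804272396913476483/295147905179352825856 ≈ 0.99884). Hence R_4(9) > 914, i.e. R_4(9) ≥ 915.

Largest n = 914; hence R_4(9) > 914.


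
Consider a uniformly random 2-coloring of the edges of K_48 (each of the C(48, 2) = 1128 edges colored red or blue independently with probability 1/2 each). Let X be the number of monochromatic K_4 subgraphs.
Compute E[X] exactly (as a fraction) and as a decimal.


Let X = Σ_S X_S over the C(48, 4) = 194580 subsets S of size 4, where X_S = 1 if the K_4 on S is monochromatic.
For a fixed S, the K_4 on S has C(4, 2) = 6 edges. P[all 6 edges red] = (1/2)^6, and likewise for blue, so P[monochromatic] = 2·(1/2)^6 = 2^{1 − 6} = 1/32.
By linearity: E[X] = C(48, 4) · 2^{1 − 6} = 194580 · 1/32 = 48645/8.
Numerically: E[X] ≈ 6080.625000.

E[X] = C(48,4)·2^(1−C(4,2)) = 48645/8 ≈ 6080.625000.


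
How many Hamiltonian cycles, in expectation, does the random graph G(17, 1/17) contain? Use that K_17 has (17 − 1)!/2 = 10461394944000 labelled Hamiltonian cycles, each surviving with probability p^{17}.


K_17 has (17 − 1)!/2 = 10461394944000 labelled Hamiltonian cycles.
For each such Hamiltonian cycle H, let X_H = 1 if all 17 edges of H are present in G. Then P[X_H = 1] = p^{17} = (1/17)^{17} = 1/827240261886336764177.
By linearity: E[X] = Σ_H E[X_H] = 10461394944000 · p^{17} = 10461394944000 · 1/827240261886336764177 = 10461394944000/827240261886336764177.
Numerically: E[X] ≈ 1.2646e-08.

E[X] = 10461394944000 · (1/17)^{17} = 10461394944000/827240261886336764177 ≈ 1.2646e-08.


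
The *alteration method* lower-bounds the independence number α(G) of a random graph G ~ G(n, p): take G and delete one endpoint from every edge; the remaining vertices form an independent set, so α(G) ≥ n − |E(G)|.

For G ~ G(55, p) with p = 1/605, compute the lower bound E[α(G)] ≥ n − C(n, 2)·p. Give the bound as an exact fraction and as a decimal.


E[|E(G)|] = C(55, 2)·p = 1485 · (1/605) = 27/11.
E[α(G)] ≥ n − E[|E(G)|] = 55 − 27/11 = 578/11.
Numerically: ≈ 52.545.
(This is only a lower bound; the true E[α(G)] may be larger.)

E[α(G)] ≥ 578/11 ≈ 52.545.


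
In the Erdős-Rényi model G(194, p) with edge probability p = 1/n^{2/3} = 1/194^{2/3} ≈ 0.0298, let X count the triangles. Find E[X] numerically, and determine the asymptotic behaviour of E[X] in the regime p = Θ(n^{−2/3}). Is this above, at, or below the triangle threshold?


Number of potential triangles: C(194, 3) = 1198144.
Each occurs with probability p³ ≈ (0.0298)³ ≈ 2.65703e-05.
By linearity: E[X] = C(194, 3)·p³ ≈ 1198144 · 2.65703e-05 ≈ 31.835.
Since α = 2/3 < 1, p = c/n^{2/3} ≫ 1/n is above the triangle threshold p ~ 1/n. Asymptotically E[X] ~ (c³/6)·n^{3(1−α)} = (1³/6)·n^{1} → ∞; triangles are abundant w.h.p.

E[X] ≈ 31.835; in regime p = Θ(1/n^{2/3}) E[X] diverges (above the triangle threshold p ~ 1/n).


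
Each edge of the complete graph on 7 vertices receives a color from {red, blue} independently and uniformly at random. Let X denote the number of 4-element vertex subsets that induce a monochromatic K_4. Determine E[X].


Let X = Σ_S X_S over the C(7, 4) = 35 subsets S of size 4, where X_S = 1 if the K_4 on S is monochromatic.
For a fixed S, the K_4 on S has C(4, 2) = 6 edges. P[all 6 edges red] = (1/2)^6, and likewise for blue, so P[monochromatic] = 2·(1/2)^6 = 2^{1 − 6} = 1/32.
Summing: E[X] = C(7, 4) · 2^{1 − 6} = 35 · 1/32 = 35/32.
Numerically: E[X] ≈ 1.0938.

E[X] = C(7,4)·2^(1−C(4,2)) = 35/32 ≈ 1.0938.


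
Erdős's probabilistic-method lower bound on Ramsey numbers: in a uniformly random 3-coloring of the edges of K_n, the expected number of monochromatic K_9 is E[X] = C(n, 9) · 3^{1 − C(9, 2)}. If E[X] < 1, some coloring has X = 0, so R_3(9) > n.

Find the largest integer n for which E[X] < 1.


We need C(n, 9) · 3^{1 − 36} < 1, i.e. C(n, 9) < 3^{36 − 1} = 50031545098999707.
Check values of n near the boundary:
  n = 300: C(300, 9) = 48052241692154700; 48052241692154700 < 50031545098999707? YES
  n = 301: C(301, 9) = 49533303936090975; 49533303936090975 < 50031545098999707? YES
  n = 302: C(302, 9) = 51054804739588650; 51054804739588650 < 50031545098999707? NO
  n = 303: C(303, 9) = 52617706925494425; 52617706925494425 < 50031545098999707? NO
  n = 304: C(304, 9) = 54222992899492560; 54222992899492560 < 50031545098999707? NO
The largest n with C(n, 9) < 50031545098999707 is n = 301 (where E[X] = 16511101312030325/16677181699666569 ≈ 0.9900415). Hence R_3(9) > 301, i.e. R_3(9) ≥ 302.

Largest n = 301; hence R_3(9) > 301.


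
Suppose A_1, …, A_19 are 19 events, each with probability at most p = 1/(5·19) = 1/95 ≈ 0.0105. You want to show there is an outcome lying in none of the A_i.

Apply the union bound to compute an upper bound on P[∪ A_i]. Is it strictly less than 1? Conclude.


Union bound: P[∪_{i=1}^{19} A_i] ≤ Σ_i P[A_i] ≤ 19·p = 19·(1/95) = 1/5.
Numerically: 1/5 ≈ 0.2000.
Is 1/5 < 1? YES.
Since P[∪ A_i] ≤ 1/5 < 1, the complement has P[∩ A_i^c] ≥ 1 − 1/5 = 4/5 > 0, so some outcome avoids every A_i.

19·p = 1/5 ≈ 0.2000; existence CERTIFIED by the union bound.


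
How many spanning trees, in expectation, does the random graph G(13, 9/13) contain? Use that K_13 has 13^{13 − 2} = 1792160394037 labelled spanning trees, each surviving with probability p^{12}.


K_13 has 13^{13 − 2} = 1792160394037 labelled spanning trees.
For each such spanning tree H, let X_H = 1 if all 12 edges of H are present in G. Then P[X_H = 1] = p^{12} = (9/13)^{12} = 282429536481/23298085122481.
By linearity of expectation: E[X] = Σ_H E[X_H] = 1792160394037 · p^{12} = 1792160394037 · 282429536481/23298085122481 = 282429536481/13.
Numerically: E[X] ≈ 2.1725e+10.

E[X] = 1792160394037 · (9/13)^{12} = 282429536481/13 ≈ 2.1725e+10.


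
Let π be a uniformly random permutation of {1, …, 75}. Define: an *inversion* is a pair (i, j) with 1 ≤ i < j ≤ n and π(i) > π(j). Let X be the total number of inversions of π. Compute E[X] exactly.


Write X = Σ X_I over the C(75, 2) = 2775 pairs i < j, with X_I the indicator of one inversion.
There are 2775 indicators.
For each fixed pair i < j, the values π(i) and π(j) are two distinct elements of {1, …, 75} in uniformly random order; by symmetry P[π(i) > π(j)] = 1/2.
By linearity: E[X] = 2775 · (1/2) = C(75, 2) · (1/2) = 2775/2 = 2775/2 ≈ 1387.500.

E[X] = 2775/2 = 1387.500.


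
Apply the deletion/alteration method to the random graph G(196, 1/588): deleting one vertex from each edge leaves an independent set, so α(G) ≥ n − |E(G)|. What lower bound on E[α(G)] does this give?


E[|E(G)|] = C(196, 2)·p = 19110 · (1/588) = 65/2.
E[α(G)] ≥ n − E[|E(G)|] = 196 − 65/2 = 327/2.
Numerically: ≈ 163.500000.
(This is only a lower bound; the true E[α(G)] may be larger.)

E[α(G)] ≥ 327/2 ≈ 163.500000.


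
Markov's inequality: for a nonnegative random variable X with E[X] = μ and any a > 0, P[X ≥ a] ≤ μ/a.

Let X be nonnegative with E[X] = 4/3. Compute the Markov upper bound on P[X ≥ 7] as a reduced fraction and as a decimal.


μ = E[X] = 4/3, a = 7.
Markov: P[X ≥ 7] ≤ μ/a = (4/3)/7 = 4/21.
Numerically: ≈ 0.19048.
(Since a = 7 > μ = 1.33333, the bound 4/21 is < 1 and informative.)

P[X ≥ 7] ≤ 4/21 ≈ 0.19048.


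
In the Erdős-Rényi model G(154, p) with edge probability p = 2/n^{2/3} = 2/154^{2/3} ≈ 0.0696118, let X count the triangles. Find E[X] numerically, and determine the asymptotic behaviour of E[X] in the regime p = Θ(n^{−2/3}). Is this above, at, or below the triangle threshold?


Number of potential triangles: C(154, 3) = 596904.
Each occurs with probability p³ ≈ (0.0696118)³ ≈ 3.37325013e-04.
By linearity: E[X] = C(154, 3)·p³ ≈ 596904 · 3.37325013e-04 ≈ 201.350649.
Since α = 2/3 < 1, p = c/n^{2/3} ≫ 1/n is above the triangle threshold p ~ 1/n. Asymptotically E[X] ~ (c³/6)·n^{3(1−α)} = (2³/6)·n^{1} → ∞; triangles are abundant w.h.p.

E[X] ≈ 201.350649; in regime p = Θ(1/n^{2/3}) E[X] diverges (above the triangle threshold p ~ 1/n).


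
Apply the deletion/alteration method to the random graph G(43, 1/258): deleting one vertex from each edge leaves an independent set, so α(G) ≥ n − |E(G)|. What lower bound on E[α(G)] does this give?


E[|E(G)|] = C(43, 2)·p = 903 · (1/258) = 7/2.
E[α(G)] ≥ n − E[|E(G)|] = 43 − 7/2 = 79/2.
Numerically: ≈ 39.50000.
(This is only a lower bound; the true E[α(G)] may be larger.)

E[α(G)] ≥ 79/2 ≈ 39.50000.


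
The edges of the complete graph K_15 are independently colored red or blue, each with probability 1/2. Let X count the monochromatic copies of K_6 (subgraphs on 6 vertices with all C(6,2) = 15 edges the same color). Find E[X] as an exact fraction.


Let X = Σ_S X_S over the C(15, 6) = 5005 subsets S of size 6, where X_S = 1 if the K_6 on S is monochromatic.
For a fixed S, the K_6 on S has C(6, 2) = 15 edges. P[all 15 edges red] = (1/2)^15, and likewise for blue, so P[monochromatic] = 2·(1/2)^15 = 2^{1 − 15} = 1/16384.
By linearity: E[X] = C(15, 6) · 2^{1 − 15} = 5005 · 1/16384 = 5005/16384.
Numerically: E[X] ≈ 0.305481.

E[X] = C(15,6)·2^(1−C(6,2)) = 5005/16384 ≈ 0.305481.


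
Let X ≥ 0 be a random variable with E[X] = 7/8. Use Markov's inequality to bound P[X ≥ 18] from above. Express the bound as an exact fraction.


μ = E[X] = 7/8, a = 18.
Markov: P[X ≥ 18] ≤ μ/a = (7/8)/18 = 7/144.
Numerically: ≈ 0.0486.
(Since a = 18 > μ = 0.8750, the bound 7/144 is < 1 and informative.)

P[X ≥ 18] ≤ 7/144 ≈ 0.0486.


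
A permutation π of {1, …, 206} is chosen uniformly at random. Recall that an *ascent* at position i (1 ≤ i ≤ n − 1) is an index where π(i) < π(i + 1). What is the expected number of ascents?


Write X = Σ X_I over i = 1, …, 205, with X_I the indicator of one ascent.
There are 205 indicators.
For each fixed i, the pair (π(i), π(i+1)) is a uniformly random ordered pair of distinct values from {1, …, 206}; by symmetry P[π(i) < π(i+1)] = 1/2.
By linearity: E[X] = 205 · (1/2) = (206 − 1) · (1/2) = 205/2 ≈ 102.5000.

E[X] = 205/2 = 102.5000.


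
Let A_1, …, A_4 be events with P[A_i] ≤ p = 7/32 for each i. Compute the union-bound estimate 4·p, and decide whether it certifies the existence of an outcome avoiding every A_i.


Union bound: P[∪_{i=1}^{4} A_i] ≤ Σ_i P[A_i] ≤ 4·p = 4·(7/32) = 7/8.
Numerically: 7/8 ≈ 0.8750000.
Is 7/8 < 1? YES.
Since P[∪ A_i] ≤ 7/8 < 1, the complement has P[∩ A_i^c] ≥ 1 − 7/8 = 1/8 > 0, so some outcome avoids every A_i.

4·p = 7/8 ≈ 0.8750000; existence CERTIFIED by the union bound.


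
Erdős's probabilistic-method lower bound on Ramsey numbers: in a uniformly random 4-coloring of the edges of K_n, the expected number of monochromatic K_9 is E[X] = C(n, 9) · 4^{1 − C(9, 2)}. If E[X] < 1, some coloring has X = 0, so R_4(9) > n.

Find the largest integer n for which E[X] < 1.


We need C(n, 9) · 4^{1 − 36} < 1, i.e. C(n, 9) < 4^{36 − 1} = 1180591620717411303424.
Check values of n near the boundary:
  n = 912: C(912, 9) = 1156095740032081475120; 1156095740032081475120 < 1180591620717411303424? YES
  n = 913: C(913, 9) = 1167605542753639808390; 1167605542753639808390 < 1180591620717411303424? YES
  n = 914: C(914, 9) = 1179217089587653905932; 1179217089587653905932 < 1180591620717411303424? YES
  n = 915: C(915, 9) = 1190931166636537885130; 1190931166636537885130 < 1180591620717411303424? NO
  n = 916: C(916, 9) = 1202748565202942340440; 1202748565202942340440 < 1180591620717411303424? NO
  n = 917: C(917, 9) = 1214670081818390006810; 1214670081818390006810 < 1180591620717411303424? NO
The largest n with C(n, 9) < 1180591620717411303424 is n = 914 (where E[X] = 294804272396913476483/295147905179352825856 ≈ 0.999). Hence R_4(9) > 914, i.e. R_4(9) ≥ 915.

Largest n = 914; hence R_4(9) > 914.
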